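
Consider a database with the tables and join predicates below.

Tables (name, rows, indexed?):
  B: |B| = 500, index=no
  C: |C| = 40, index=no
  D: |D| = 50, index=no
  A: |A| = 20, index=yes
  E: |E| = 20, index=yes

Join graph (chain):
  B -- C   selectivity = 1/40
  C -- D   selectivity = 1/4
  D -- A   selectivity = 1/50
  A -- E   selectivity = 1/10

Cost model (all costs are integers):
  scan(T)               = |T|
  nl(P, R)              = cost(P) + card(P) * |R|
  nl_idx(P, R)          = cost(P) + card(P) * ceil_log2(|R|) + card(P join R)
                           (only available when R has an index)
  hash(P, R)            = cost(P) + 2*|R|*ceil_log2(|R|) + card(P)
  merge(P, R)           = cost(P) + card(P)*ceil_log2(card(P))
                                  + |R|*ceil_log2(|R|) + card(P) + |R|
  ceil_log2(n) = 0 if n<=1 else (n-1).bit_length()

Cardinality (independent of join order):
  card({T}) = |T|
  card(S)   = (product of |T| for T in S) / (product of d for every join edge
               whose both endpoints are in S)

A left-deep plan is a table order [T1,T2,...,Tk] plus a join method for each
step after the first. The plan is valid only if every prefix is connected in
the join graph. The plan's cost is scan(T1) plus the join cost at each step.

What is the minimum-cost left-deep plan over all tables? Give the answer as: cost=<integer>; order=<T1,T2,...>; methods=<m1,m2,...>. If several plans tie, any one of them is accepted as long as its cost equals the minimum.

cost=9960; order=D,A,E,C,B; methods=hash,nl_idx,hash,merge

Selinger DP (subsets sized 1..n):
  {B}: scan cost=500, card=500
  {C}: scan cost=40, card=40
  {D}: scan cost=50, card=50
  {A}: scan cost=20, card=20
  {E}: scan cost=20, card=20
  {BC}: card=500; try (C,hash)→1480, (B,merge)→5320, (C,merge)→5780, (B,hash)→9080, (B,nl)→20040, (C,nl)→20500; best=1480 via (C,hash)
  {CD}: card=500; try (C,hash)→580, (D,merge)→670, (D,hash)→680, (C,merge)→680, (D,nl)→2040, (C,nl)→2050; best=580 via (C,hash)
  {AD}: card=20; try (A,hash)→300, (A,nl_idx)→320, (D,merge)→490, (A,merge)→520, (D,hash)→640, (D,nl)→1020 …(+1); best=300 via (A,hash)
  {AE}: card=40; try (E,nl_idx)→160, (A,nl_idx)→160, (E,hash)→240, (A,hash)→240, (E,merge)→260, (A,merge)→260 …(+2); best=160 via (E,nl_idx)
  {BCD}: card=6250; try (D,hash)→2580, (D,merge)→6830, (B,hash)→10080, (B,merge)→10580, (D,nl)→26480, (B,nl)→250580; best=2580 via (D,hash)
  {ACD}: card=200; try (C,merge)→700, (C,hash)→800, (C,nl)→1100, (A,hash)→1280, (A,nl_idx)→3280, (A,merge)→5700 …(+1); best=700 via (C,merge)
  {ADE}: card=40; try (E,nl_idx)→440, (E,hash)→520, (E,merge)→540, (E,nl)→700, (D,merge)→790, (D,hash)→800 …(+1); best=440 via (E,nl_idx)
  {ABCD}: card=2500; try (B,merge)→7500, (A,hash)→9030, (B,hash)→9900, (A,nl_idx)→36330, (A,merge)→90200, (B,nl)→100700 …(+1); best=7500 via (B,merge)
  {ACDE}: card=400; try (C,hash)→960, (C,merge)→1000, (E,hash)→1100, (C,nl)→2040, (E,nl_idx)→2100, (E,merge)→2620 …(+1); best=960 via (C,hash)
  {ABCDE}: card=5000; try (B,merge)→9960, (E,hash)→10200, (B,hash)→10360, (E,nl_idx)→25000, (E,merge)→40120, (E,nl)→57500 …(+1); best=9960 via (B,merge)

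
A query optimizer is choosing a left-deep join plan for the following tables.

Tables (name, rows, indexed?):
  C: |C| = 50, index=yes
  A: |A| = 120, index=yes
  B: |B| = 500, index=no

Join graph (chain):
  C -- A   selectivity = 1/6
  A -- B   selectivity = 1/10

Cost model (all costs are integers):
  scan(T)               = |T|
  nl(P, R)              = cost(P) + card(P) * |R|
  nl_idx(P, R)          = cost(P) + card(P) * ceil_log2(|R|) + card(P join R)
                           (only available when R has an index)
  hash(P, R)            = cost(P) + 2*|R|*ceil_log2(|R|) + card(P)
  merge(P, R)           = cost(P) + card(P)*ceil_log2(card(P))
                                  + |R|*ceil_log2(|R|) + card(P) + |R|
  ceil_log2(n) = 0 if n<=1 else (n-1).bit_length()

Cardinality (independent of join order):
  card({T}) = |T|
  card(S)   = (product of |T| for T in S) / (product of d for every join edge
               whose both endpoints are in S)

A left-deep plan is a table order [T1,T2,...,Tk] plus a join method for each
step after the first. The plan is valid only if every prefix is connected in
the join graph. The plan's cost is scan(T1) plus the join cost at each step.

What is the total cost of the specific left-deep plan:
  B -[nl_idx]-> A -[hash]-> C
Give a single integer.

16600

step 1: scan B: cost=500, card=500
step 2: join A via nl_idx
    card(P join A) = 500*120/(10) = 6000
    cost = 500 + 500*7 + 6000 = 10000
step 3: join C via hash
    card(P join C) = 6000*50/(6) = 50000
    cost = 10000 + 2*50*6 + 6000 = 16600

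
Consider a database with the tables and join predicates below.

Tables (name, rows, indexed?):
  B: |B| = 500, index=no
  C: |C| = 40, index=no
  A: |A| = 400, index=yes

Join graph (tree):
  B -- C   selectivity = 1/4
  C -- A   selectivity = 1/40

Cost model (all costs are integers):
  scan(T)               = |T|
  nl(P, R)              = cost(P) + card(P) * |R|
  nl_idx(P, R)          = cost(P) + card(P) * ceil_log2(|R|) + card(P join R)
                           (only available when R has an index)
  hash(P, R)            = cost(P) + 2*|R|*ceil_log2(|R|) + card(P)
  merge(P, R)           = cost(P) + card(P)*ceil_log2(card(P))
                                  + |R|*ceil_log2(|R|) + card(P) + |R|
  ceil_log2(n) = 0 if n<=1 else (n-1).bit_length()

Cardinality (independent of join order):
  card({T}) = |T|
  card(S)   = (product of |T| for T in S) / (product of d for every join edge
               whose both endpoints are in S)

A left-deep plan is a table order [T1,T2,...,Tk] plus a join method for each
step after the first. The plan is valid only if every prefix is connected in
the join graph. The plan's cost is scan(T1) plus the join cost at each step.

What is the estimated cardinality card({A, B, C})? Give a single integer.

50000

Tables in S: A(400), B(500), C(40)
Edges inside S: B-C(d=4), C-A(d=40)
numerator = 400 * 500 * 40 = 8000000
denominator = 4 * 40 = 160
card(S) = 8000000 / 160 = 50000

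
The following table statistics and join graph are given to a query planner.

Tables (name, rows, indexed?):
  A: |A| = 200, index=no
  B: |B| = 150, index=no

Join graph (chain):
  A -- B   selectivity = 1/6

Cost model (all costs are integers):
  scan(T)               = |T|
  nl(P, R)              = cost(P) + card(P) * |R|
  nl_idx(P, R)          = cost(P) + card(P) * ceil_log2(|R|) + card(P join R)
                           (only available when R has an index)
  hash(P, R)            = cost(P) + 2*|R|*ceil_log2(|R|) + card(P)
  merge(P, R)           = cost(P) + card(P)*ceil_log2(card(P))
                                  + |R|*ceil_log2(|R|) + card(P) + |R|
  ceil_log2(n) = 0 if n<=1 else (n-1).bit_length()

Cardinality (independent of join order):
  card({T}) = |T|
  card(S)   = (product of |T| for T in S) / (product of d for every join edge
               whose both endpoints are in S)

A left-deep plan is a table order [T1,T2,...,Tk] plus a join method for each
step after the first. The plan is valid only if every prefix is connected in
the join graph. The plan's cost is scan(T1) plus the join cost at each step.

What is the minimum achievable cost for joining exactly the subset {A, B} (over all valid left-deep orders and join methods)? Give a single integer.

Selinger DP over subsets of {A,B}:
  {A}: scan cost=200, card=200
  {B}: scan cost=150, card=150
  {AB}: card=5000; try (B,hash)→2800, (A,merge)→3300, (B,merge)→3350, (A,hash)→3500, (A,nl)→30150, (B,nl)→30200; best=2800 via (B,hash)

2800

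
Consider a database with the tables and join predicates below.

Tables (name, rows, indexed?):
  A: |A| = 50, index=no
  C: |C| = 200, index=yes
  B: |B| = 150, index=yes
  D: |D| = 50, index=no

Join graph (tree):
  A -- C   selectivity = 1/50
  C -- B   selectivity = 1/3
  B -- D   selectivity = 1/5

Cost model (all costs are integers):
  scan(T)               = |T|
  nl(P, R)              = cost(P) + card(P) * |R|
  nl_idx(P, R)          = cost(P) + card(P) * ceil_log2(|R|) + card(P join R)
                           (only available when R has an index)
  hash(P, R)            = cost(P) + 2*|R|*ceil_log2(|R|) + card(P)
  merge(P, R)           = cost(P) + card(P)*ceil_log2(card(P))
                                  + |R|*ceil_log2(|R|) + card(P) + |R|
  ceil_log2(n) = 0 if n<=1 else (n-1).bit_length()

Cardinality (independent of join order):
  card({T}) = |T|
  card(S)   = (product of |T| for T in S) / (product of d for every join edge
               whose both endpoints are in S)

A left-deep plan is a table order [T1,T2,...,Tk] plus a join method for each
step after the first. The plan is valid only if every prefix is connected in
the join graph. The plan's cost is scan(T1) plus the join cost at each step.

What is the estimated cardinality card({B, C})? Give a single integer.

10000

Tables in S: B(150), C(200)
Edges inside S: C-B(d=3)
numerator = 150 * 200 = 30000
denominator = 3 = 3
card(S) = 30000 / 3 = 10000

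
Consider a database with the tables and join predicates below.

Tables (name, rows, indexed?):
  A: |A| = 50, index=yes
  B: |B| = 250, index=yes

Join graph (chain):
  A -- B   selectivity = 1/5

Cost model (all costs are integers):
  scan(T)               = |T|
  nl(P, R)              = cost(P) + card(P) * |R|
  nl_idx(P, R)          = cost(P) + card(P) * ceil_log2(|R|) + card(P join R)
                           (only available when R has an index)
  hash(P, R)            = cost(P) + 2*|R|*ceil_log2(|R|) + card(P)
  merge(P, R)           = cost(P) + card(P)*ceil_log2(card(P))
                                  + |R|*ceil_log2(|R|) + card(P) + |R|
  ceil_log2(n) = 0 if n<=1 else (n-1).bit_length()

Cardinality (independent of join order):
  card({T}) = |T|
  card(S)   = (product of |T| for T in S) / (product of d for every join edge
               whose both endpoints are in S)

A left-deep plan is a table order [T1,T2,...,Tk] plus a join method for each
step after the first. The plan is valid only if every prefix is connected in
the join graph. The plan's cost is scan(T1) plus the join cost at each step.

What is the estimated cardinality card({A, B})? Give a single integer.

2500

Tables in S: A(50), B(250)
Edges inside S: A-B(d=5)
numerator = 50 * 250 = 12500
denominator = 5 = 5
card(S) = 12500 / 5 = 2500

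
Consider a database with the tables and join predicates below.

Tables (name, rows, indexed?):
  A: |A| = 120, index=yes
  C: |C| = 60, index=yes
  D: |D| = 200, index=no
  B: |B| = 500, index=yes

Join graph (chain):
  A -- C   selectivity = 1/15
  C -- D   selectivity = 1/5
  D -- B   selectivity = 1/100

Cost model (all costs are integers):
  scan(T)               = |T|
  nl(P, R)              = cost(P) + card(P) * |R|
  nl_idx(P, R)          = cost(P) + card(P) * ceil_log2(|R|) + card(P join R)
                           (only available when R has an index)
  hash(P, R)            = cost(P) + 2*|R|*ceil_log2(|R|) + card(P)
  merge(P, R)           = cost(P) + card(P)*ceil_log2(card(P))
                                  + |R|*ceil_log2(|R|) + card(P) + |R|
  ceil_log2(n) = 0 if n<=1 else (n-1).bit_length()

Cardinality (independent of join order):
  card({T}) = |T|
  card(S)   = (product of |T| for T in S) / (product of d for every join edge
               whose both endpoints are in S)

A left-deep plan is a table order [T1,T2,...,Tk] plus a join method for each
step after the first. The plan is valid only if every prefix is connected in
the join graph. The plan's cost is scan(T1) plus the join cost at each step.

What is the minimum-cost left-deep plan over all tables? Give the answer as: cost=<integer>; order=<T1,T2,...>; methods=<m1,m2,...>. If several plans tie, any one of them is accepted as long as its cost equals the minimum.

cost=18400; order=D,B,C,A; methods=nl_idx,hash,hash

Selinger DP (subsets sized 1..n):
  {A}: scan cost=120, card=120
  {C}: scan cost=60, card=60
  {D}: scan cost=200, card=200
  {B}: scan cost=500, card=500
  {AC}: card=480; try (C,hash)→960, (A,nl_idx)→960, (C,nl_idx)→1320, (A,merge)→1440, (C,merge)→1500, (A,hash)→1800 …(+2); best=960 via (C,hash)
  {CD}: card=2400; try (C,hash)→1120, (D,merge)→2280, (C,merge)→2420, (D,hash)→3320, (C,nl_idx)→3800, (D,nl)→12060 …(+1); best=1120 via (C,hash)
  {BD}: card=1000; try (B,nl_idx)→3000, (D,hash)→4200, (B,merge)→7000, (D,merge)→7300, (B,hash)→9400, (B,nl)→100200 …(+1); best=3000 via (B,nl_idx)
  {ACD}: card=19200; try (D,hash)→4640, (A,hash)→5200, (D,merge)→7560, (A,merge)→33280, (A,nl_idx)→37120, (D,nl)→96960 …(+1); best=4640 via (D,hash)
  {BCD}: card=12000; try (C,hash)→4720, (B,hash)→12520, (C,merge)→14420, (C,nl_idx)→21000, (B,nl_idx)→34720, (B,merge)→37320 …(+2); best=4720 via (C,hash)
  {ABCD}: card=96000; try (A,hash)→18400, (B,hash)→32840, (A,nl_idx)→184720, (A,merge)→185680, (B,nl_idx)→273440, (B,merge)→316840 …(+2); best=18400 via (A,hash)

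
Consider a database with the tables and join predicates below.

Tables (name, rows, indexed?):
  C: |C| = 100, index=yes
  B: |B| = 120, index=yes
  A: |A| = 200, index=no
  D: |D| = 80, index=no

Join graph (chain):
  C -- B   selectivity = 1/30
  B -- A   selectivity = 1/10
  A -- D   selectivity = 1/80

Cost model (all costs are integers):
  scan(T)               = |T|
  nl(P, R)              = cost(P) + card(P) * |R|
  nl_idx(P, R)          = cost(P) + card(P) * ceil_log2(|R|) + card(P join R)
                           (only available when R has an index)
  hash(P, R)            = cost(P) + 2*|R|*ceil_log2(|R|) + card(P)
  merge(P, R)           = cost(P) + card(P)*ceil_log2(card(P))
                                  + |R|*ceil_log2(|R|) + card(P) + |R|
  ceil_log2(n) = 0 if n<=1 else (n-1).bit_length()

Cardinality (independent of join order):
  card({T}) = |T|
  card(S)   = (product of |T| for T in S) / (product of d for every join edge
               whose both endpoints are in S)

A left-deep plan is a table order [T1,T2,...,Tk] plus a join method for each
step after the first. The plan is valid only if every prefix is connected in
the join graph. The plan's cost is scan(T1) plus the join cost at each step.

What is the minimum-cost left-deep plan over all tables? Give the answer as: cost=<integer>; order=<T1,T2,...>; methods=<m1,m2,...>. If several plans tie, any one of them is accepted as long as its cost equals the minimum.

cost=7200; order=A,D,B,C; methods=hash,hash,hash

Selinger DP (subsets sized 1..n):
  {C}: scan cost=100, card=100
  {B}: scan cost=120, card=120
  {A}: scan cost=200, card=200
  {D}: scan cost=80, card=80
  {BC}: card=400; try (B,nl_idx)→1200, (C,nl_idx)→1360, (C,hash)→1640, (B,merge)→1860, (C,merge)→1880, (B,hash)→1880 …(+2); best=1200 via (B,nl_idx)
  {AB}: card=2400; try (B,hash)→2080, (A,merge)→2880, (B,merge)→2960, (A,hash)→3440, (B,nl_idx)→4000, (A,nl)→24120 …(+1); best=2080 via (B,hash)
  {AD}: card=200; try (D,hash)→1520, (A,merge)→2520, (D,merge)→2640, (A,hash)→3360, (A,nl)→16080, (D,nl)→16200; best=1520 via (D,hash)
  {ABC}: card=8000; try (A,hash)→4800, (C,hash)→5880, (A,merge)→7000, (C,nl_idx)→26880, (C,merge)→34080, (A,nl)→81200 …(+1); best=4800 via (A,hash)
  {ABD}: card=2400; try (B,hash)→3400, (B,merge)→4280, (B,nl_idx)→5320, (D,hash)→5600, (B,nl)→25520, (D,merge)→33920 …(+1); best=3400 via (B,hash)
  {ABCD}: card=8000; try (C,hash)→7200, (D,hash)→13920, (C,nl_idx)→28200, (C,merge)→35400, (D,merge)→117440, (C,nl)→243400 …(+1); best=7200 via (C,hash)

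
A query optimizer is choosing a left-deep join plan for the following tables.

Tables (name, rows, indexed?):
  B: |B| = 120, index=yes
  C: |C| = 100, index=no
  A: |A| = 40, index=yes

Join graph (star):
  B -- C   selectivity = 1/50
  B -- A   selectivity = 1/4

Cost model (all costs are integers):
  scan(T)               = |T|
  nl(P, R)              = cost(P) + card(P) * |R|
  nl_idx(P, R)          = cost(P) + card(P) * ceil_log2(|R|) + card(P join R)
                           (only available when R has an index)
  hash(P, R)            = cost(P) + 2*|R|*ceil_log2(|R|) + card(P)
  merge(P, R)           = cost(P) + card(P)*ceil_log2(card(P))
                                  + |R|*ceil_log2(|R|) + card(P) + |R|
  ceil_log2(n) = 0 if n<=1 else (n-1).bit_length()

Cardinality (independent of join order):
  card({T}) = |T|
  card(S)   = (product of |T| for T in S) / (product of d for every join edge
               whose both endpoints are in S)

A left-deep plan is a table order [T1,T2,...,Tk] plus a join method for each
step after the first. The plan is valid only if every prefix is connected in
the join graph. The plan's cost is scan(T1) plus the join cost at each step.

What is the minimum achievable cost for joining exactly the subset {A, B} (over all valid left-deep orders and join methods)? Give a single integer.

Selinger DP over subsets of {A,B}:
  {B}: scan cost=120, card=120
  {A}: scan cost=40, card=40
  {AB}: card=1200; try (A,hash)→720, (B,merge)→1280, (A,merge)→1360, (B,nl_idx)→1520, (B,hash)→1760, (A,nl_idx)→2040 …(+2); best=720 via (A,hash)

720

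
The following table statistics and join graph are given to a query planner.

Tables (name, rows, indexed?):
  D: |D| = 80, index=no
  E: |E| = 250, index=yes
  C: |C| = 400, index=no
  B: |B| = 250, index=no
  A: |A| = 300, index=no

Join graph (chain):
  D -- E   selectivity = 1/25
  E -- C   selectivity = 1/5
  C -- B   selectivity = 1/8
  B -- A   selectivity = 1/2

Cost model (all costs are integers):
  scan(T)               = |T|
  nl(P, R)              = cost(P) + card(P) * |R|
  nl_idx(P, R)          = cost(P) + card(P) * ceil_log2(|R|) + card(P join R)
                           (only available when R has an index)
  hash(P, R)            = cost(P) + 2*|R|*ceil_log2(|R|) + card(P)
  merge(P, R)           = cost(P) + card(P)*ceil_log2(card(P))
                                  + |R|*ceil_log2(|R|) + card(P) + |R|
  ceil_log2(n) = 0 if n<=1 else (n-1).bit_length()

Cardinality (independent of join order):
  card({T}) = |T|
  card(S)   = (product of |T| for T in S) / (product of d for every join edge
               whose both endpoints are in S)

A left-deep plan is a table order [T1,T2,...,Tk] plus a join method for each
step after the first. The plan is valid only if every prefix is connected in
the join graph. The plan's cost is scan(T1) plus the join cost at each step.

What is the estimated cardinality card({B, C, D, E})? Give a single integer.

Tables in S: B(250), C(400), D(80), E(250)
Edges inside S: D-E(d=25), E-C(d=5), C-B(d=8)
numerator = 250 * 400 * 80 * 250 = 2000000000
denominator = 25 * 5 * 8 = 1000
card(S) = 2000000000 / 1000 = 2000000

2000000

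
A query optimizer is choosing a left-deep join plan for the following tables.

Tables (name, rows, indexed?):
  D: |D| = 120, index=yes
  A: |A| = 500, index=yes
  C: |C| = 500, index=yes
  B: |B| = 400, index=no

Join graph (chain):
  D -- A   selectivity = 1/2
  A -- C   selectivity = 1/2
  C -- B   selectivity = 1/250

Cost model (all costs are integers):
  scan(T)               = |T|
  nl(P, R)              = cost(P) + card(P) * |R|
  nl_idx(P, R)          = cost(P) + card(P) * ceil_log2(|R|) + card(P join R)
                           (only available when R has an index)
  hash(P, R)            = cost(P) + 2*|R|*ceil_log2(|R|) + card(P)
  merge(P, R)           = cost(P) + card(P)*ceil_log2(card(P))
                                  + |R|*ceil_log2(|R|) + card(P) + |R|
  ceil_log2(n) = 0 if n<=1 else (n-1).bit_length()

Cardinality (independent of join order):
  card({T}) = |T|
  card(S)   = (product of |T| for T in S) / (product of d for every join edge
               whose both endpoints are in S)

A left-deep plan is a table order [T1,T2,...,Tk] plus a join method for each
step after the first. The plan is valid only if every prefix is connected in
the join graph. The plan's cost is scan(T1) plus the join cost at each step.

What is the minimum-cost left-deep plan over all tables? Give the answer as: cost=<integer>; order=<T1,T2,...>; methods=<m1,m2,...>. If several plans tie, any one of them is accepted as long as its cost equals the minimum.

cost=216280; order=B,C,A,D; methods=nl_idx,hash,hash

Selinger DP (subsets sized 1..n):
  {D}: scan cost=120, card=120
  {A}: scan cost=500, card=500
  {C}: scan cost=500, card=500
  {B}: scan cost=400, card=400
  {AD}: card=30000; try (D,hash)→2680, (A,merge)→6080, (D,merge)→6460, (A,hash)→9240, (A,nl_idx)→31200, (D,nl_idx)→34000 …(+2); best=2680 via (D,hash)
  {AC}: card=125000; try (C,hash)→10000, (A,hash)→10000, (C,merge)→10500, (A,merge)→10500, (C,nl_idx)→130000, (A,nl_idx)→130000 …(+2); best=10000 via (C,hash)
  {BC}: card=800; try (C,nl_idx)→4800, (B,hash)→8200, (C,merge)→9400, (B,merge)→9500, (C,hash)→9800, (C,nl)→200400 …(+1); best=4800 via (C,nl_idx)
  {ACD}: card=7500000; try (C,hash)→41680, (D,hash)→136680, (C,merge)→487680, (D,merge)→2260960, (C,nl_idx)→7772680, (D,nl_idx)→8385000 …(+2); best=41680 via (C,hash)
  {ABC}: card=200000; try (A,hash)→14600, (A,merge)→18600, (B,hash)→142200, (A,nl_idx)→212000, (A,nl)→404800, (B,merge)→2264000 …(+1); best=14600 via (A,hash)
  {ABCD}: card=12000000; try (D,hash)→216280, (D,merge)→3815560, (B,hash)→7548880, (D,nl_idx)→13414600, (D,nl)→24014600, (B,merge)→180045680 …(+1); best=216280 via (D,hash)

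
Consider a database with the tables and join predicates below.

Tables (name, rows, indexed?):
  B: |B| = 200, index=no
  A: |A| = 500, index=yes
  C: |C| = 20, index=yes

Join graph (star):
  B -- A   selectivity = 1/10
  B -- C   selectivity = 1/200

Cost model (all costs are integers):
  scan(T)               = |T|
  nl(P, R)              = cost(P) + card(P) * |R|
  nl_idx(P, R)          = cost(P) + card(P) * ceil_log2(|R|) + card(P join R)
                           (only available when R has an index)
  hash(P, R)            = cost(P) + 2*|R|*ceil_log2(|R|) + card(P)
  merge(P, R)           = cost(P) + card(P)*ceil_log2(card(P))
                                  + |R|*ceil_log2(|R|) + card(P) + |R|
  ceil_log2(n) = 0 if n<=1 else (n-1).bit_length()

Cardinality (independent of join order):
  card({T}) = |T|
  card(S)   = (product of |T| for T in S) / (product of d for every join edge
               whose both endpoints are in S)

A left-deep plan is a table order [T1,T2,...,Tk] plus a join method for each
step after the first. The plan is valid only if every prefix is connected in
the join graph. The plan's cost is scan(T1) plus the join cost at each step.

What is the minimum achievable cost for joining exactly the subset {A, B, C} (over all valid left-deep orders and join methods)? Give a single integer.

Selinger DP over subsets of {A,B,C}:
  {B}: scan cost=200, card=200
  {A}: scan cost=500, card=500
  {C}: scan cost=20, card=20
  {AB}: card=10000; try (B,hash)→4200, (A,merge)→7000, (B,merge)→7300, (A,hash)→9400, (A,nl_idx)→12000, (A,nl)→100200 …(+1); best=4200 via (B,hash)
  {BC}: card=20; try (C,hash)→600, (C,nl_idx)→1220, (B,merge)→1940, (C,merge)→2120, (B,hash)→3240, (B,nl)→4020 …(+1); best=600 via (C,hash)
  {ABC}: card=1000; try (A,nl_idx)→1780, (A,merge)→5720, (A,hash)→9620, (A,nl)→10600, (C,hash)→14400, (C,nl_idx)→55200 …(+2); best=1780 via (A,nl_idx)

1780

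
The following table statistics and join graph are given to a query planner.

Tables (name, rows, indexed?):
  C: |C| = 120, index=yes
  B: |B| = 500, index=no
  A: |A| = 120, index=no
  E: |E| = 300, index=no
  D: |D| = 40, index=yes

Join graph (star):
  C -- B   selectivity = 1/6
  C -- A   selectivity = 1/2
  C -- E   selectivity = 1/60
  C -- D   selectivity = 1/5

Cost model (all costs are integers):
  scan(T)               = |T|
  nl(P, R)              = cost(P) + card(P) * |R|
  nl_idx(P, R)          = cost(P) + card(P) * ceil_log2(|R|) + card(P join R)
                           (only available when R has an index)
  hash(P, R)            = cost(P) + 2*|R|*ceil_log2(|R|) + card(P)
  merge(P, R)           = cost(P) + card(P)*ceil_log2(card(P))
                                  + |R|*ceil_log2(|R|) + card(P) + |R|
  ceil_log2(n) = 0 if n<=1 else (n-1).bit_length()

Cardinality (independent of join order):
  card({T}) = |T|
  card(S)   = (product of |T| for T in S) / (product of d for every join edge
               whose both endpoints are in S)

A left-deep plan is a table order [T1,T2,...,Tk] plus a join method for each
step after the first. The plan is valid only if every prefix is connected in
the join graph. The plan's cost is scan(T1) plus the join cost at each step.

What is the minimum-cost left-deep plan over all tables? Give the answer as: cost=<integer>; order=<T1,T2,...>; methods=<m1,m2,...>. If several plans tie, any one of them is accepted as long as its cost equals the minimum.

cost=306840; order=E,C,D,A,B; methods=hash,hash,hash,hash

Selinger DP (subsets sized 1..n):
  {C}: scan cost=120, card=120
  {B}: scan cost=500, card=500
  {A}: scan cost=120, card=120
  {E}: scan cost=300, card=300
  {D}: scan cost=40, card=40
  {BC}: card=10000; try (C,hash)→2680, (B,merge)→6080, (C,merge)→6460, (B,hash)→9240, (C,nl_idx)→14000, (B,nl)→60120 …(+1); best=2680 via (C,hash)
  {AC}: card=7200; try (C,hash)→1920, (A,hash)→1920, (C,merge)→2040, (A,merge)→2040, (C,nl_idx)→8160, (C,nl)→14520 …(+1); best=1920 via (C,hash)
  {CE}: card=600; try (C,hash)→2280, (C,nl_idx)→3000, (E,merge)→4080, (C,merge)→4260, (E,hash)→5640, (E,nl)→36120 …(+1); best=2280 via (C,hash)
  {CD}: card=960; try (D,hash)→720, (C,merge)→1280, (C,nl_idx)→1280, (D,merge)→1360, (C,hash)→1760, (D,nl_idx)→1800 …(+2); best=720 via (D,hash)
  {ABC}: card=600000; try (A,hash)→14360, (B,hash)→18120, (B,merge)→107720, (A,merge)→153640, (A,nl)→1202680, (B,nl)→3601920; best=14360 via (A,hash)
  {BCE}: card=50000; try (B,hash)→11880, (B,merge)→13880, (E,hash)→18080, (E,merge)→155680, (B,nl)→302280, (E,nl)→3002680; best=11880 via (B,hash)
  {BCD}: card=80000; try (B,hash)→10680, (D,hash)→13160, (B,merge)→16280, (D,nl_idx)→142680, (D,merge)→152960, (D,nl)→402680 …(+1); best=10680 via (B,hash)
  {ACE}: card=36000; try (A,hash)→4560, (A,merge)→9840, (E,hash)→14520, (A,nl)→74280, (E,merge)→105720, (E,nl)→2161920; best=4560 via (A,hash)
  {ACD}: card=57600; try (A,hash)→3360, (D,hash)→9600, (A,merge)→12240, (D,nl_idx)→102720, (D,merge)→103000, (A,nl)→115920 …(+1); best=3360 via (A,hash)
  {CDE}: card=4800; try (D,hash)→3360, (E,hash)→7080, (D,merge)→9160, (D,nl_idx)→10680, (E,merge)→14280, (D,nl)→26280 …(+1); best=3360 via (D,hash)
  {ABCE}: card=3000000; try (B,hash)→49560, (A,hash)→63560, (E,hash)→619760, (B,merge)→621560, (A,merge)→862840, (A,nl)→6011880 …(+3); best=49560 via (B,hash)
  {ABCD}: card=4800000; try (B,hash)→69960, (A,hash)→92360, (D,hash)→614840, (B,merge)→987560, (A,merge)→1451640, (D,nl_idx)→8414360 …(+4); best=69960 via (B,hash)
  {BCDE}: card=400000; try (B,hash)→17160, (D,hash)→62360, (B,merge)→75560, (E,hash)→96080, (D,nl_idx)→711880, (D,merge)→862160 …(+4); best=17160 via (B,hash)
  {ACDE}: card=288000; try (A,hash)→9840, (D,hash)→41040, (E,hash)→66360, (A,merge)→71520, (D,nl_idx)→508560, (A,nl)→579360 …(+4); best=9840 via (A,hash)
  {ABCDE}: card=24000000; try (B,hash)→306840, (A,hash)→418840, (D,hash)→3050040, (E,hash)→4875360, (B,merge)→5774840, (A,merge)→8018120 …(+7); best=306840 via (B,hash)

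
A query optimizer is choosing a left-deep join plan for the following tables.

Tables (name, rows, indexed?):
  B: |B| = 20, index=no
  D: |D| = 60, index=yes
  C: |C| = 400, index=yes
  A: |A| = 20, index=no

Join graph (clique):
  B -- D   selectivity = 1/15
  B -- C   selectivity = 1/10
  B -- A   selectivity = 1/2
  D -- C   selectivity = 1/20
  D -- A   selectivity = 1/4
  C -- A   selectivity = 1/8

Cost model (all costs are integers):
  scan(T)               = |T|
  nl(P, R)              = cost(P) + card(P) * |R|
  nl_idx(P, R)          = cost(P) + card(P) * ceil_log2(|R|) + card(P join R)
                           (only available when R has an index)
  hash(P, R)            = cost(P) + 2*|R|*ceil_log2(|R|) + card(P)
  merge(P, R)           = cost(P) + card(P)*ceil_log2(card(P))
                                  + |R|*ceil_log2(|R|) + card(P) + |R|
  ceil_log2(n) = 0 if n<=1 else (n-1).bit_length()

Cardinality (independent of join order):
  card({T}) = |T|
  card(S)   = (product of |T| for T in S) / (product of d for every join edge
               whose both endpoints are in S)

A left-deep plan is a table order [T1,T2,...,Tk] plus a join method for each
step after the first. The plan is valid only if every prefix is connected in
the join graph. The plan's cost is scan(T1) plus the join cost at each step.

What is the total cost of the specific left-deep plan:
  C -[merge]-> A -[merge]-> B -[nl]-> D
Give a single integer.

75640

step 1: scan C: cost=400, card=400
step 2: join A via merge
    card(P join A) = 400*20/(8) = 1000
    cost = 400 + 400*9 + 20*5 + 400 + 20 = 4520
step 3: join B via merge
    card(P join B) = 1000*20/(10*2) = 1000
    cost = 4520 + 1000*10 + 20*5 + 1000 + 20 = 15640
step 4: join D via nl
    card(P join D) = 1000*60/(15*20*4) = 50
    cost = 15640 + 1000*60 = 75640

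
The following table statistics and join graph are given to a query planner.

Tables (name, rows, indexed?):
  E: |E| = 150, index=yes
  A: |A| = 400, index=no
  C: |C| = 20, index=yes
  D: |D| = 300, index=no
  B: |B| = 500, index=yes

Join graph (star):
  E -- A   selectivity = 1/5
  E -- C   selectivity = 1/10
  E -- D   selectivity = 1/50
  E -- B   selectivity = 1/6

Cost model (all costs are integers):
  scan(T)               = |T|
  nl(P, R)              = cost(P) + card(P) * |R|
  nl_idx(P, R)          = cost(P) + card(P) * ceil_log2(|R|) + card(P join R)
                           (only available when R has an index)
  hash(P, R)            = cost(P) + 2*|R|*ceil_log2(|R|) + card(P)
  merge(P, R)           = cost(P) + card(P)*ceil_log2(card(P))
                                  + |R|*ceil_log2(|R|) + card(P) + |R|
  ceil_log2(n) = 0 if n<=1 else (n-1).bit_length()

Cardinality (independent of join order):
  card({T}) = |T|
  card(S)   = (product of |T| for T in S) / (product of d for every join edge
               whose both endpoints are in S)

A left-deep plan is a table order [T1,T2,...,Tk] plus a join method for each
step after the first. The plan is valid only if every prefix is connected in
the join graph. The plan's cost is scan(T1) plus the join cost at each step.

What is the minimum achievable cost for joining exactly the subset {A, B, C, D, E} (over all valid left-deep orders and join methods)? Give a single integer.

Selinger DP over subsets of {A,B,C,D,E}:
  {E}: scan cost=150, card=150
  {A}: scan cost=400, card=400
  {C}: scan cost=20, card=20
  {D}: scan cost=300, card=300
  {B}: scan cost=500, card=500
  {AE}: card=12000; try (E,hash)→3200, (A,merge)→5500, (E,merge)→5750, (A,hash)→7500, (E,nl_idx)→15600, (A,nl)→60150 …(+1); best=3200 via (E,hash)
  {CE}: card=300; try (E,nl_idx)→480, (C,hash)→500, (C,nl_idx)→1200, (E,merge)→1490, (C,merge)→1620, (E,hash)→2440 …(+2); best=480 via (E,nl_idx)
  {DE}: card=900; try (E,hash)→3000, (E,nl_idx)→3600, (D,merge)→4500, (E,merge)→4650, (D,hash)→5700, (D,nl)→45150 …(+1); best=3000 via (E,hash)
  {BE}: card=12500; try (E,hash)→3400, (B,merge)→6500, (E,merge)→6850, (B,hash)→9300, (B,nl_idx)→14000, (E,nl_idx)→17000 …(+2); best=3400 via (E,hash)
  {ACE}: card=24000; try (A,merge)→7480, (A,hash)→7980, (C,hash)→15400, (C,nl_idx)→87200, (A,nl)→120480, (C,merge)→183320 …(+1); best=7480 via (A,merge)
  {ADE}: card=72000; try (A,hash)→11100, (A,merge)→16900, (D,hash)→20600, (D,merge)→186200, (A,nl)→363000, (D,nl)→3603200; best=11100 via (A,hash)
  {ABE}: card=1000000; try (A,hash)→23100, (B,hash)→24200, (B,merge)→188200, (A,merge)→194900, (B,nl_idx)→1111200, (A,nl)→5003400 …(+1); best=23100 via (A,hash)
  {CDE}: card=1800; try (C,hash)→4100, (D,hash)→6180, (D,merge)→6480, (C,nl_idx)→9300, (C,merge)→13020, (C,nl)→21000 …(+1); best=4100 via (C,hash)
  {BCE}: card=25000; try (B,merge)→8480, (B,hash)→9780, (C,hash)→16100, (B,nl_idx)→28180, (C,nl_idx)→90900, (B,nl)→150480 …(+2); best=8480 via (B,merge)
  {BDE}: card=75000; try (B,hash)→12900, (B,merge)→17900, (D,hash)→21300, (B,nl_idx)→86100, (D,merge)→193900, (B,nl)→453000 …(+1); best=12900 via (B,hash)
  {ACDE}: card=144000; try (A,hash)→13100, (A,merge)→29700, (D,hash)→36880, (C,hash)→83300, (D,merge)→394480, (C,nl_idx)→515100 …(+4); best=13100 via (A,hash)
  {ABCE}: card=2000000; try (B,hash)→40480, (A,hash)→40680, (B,merge)→396480, (A,merge)→412480, (C,hash)→1023300, (B,nl_idx)→2223480 …(+5); best=40480 via (B,hash)
  {ABDE}: card=6000000; try (B,hash)→92100, (A,hash)→95100, (D,hash)→1028500, (B,merge)→1312100, (A,merge)→1366900, (B,nl_idx)→6659100 …(+4); best=92100 via (B,hash)
  {BCDE}: card=150000; try (B,hash)→14900, (B,merge)→30700, (D,hash)→38880, (C,hash)→88100, (B,nl_idx)→170300, (D,merge)→411480 …(+5); best=14900 via (B,hash)
  {ABCDE}: card=12000000; try (B,hash)→166100, (A,hash)→172100, (D,hash)→2045880, (B,merge)→2754100, (A,merge)→2868900, (C,hash)→6092300 …(+8); best=166100 via (B,hash)

166100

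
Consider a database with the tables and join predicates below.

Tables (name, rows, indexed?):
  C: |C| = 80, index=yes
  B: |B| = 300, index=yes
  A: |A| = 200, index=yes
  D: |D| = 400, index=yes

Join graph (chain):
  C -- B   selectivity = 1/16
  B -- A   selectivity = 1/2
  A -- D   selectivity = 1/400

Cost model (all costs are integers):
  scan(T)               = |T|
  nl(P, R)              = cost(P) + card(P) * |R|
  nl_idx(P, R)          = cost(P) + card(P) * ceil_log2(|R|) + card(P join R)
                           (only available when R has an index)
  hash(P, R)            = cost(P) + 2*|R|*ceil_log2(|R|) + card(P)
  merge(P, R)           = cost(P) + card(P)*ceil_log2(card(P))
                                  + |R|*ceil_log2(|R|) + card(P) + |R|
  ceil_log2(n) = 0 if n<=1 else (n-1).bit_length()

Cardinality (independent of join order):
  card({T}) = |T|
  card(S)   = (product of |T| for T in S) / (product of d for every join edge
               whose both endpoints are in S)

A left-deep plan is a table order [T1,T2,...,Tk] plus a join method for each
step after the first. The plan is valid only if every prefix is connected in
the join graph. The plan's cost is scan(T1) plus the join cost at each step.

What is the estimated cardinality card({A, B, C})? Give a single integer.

150000

Tables in S: A(200), B(300), C(80)
Edges inside S: C-B(d=16), B-A(d=2)
numerator = 200 * 300 * 80 = 4800000
denominator = 16 * 2 = 32
card(S) = 4800000 / 32 = 150000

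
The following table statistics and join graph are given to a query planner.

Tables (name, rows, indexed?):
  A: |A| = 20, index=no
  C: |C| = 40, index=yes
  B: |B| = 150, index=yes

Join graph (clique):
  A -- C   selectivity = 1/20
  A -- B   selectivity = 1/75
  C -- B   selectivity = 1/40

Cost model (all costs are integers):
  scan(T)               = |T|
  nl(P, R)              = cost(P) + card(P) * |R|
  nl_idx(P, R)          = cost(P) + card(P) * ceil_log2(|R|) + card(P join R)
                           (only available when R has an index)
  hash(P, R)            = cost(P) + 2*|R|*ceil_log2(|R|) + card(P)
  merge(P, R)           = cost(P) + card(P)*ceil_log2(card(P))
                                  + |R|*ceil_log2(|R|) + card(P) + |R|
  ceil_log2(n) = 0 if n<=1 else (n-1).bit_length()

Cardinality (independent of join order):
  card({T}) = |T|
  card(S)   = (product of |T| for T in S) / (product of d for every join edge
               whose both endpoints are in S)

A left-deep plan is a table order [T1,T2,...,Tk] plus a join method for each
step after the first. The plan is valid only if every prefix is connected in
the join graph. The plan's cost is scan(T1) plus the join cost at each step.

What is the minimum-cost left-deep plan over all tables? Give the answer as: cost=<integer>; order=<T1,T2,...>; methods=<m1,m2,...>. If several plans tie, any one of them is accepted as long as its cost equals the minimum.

cost=462; order=A,B,C; methods=nl_idx,nl_idx

Selinger DP (subsets sized 1..n):
  {A}: scan cost=20, card=20
  {C}: scan cost=40, card=40
  {B}: scan cost=150, card=150
  {AC}: card=40; try (C,nl_idx)→180, (A,hash)→280, (C,merge)→420, (A,merge)→440, (C,hash)→520, (C,nl)→820 …(+1); best=180 via (C,nl_idx)
  {AB}: card=40; try (B,nl_idx)→220, (A,hash)→500, (B,merge)→1490, (A,merge)→1620, (B,hash)→2440, (B,nl)→3020 …(+1); best=220 via (B,nl_idx)
  {BC}: card=150; try (B,nl_idx)→510, (C,hash)→780, (C,nl_idx)→1200, (B,merge)→1670, (C,merge)→1780, (B,hash)→2480 …(+2); best=510 via (B,nl_idx)
  {ABC}: card=2; try (C,nl_idx)→462, (B,nl_idx)→502, (C,hash)→740, (C,merge)→780, (A,hash)→860, (B,merge)→1810 …(+5); best=462 via (C,nl_idx)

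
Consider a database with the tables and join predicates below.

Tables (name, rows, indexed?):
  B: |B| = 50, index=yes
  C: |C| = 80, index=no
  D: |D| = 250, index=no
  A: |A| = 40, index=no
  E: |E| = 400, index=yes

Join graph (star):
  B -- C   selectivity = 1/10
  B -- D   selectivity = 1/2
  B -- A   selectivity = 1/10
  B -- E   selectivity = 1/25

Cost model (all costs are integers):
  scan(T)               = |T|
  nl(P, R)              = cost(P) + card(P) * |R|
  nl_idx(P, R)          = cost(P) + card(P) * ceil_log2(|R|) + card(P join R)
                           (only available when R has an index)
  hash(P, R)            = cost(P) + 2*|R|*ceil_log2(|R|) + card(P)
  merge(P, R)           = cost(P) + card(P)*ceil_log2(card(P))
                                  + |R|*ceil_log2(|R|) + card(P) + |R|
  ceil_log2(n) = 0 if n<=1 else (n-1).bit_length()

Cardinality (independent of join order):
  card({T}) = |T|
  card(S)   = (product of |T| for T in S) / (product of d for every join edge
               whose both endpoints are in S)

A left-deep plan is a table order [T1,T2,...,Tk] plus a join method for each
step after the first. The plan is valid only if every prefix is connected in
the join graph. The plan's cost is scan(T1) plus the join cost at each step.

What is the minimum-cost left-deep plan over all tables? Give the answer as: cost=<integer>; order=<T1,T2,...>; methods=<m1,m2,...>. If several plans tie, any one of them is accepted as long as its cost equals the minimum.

Selinger DP (subsets sized 1..n):
  {B}: scan cost=50, card=50
  {C}: scan cost=80, card=80
  {D}: scan cost=250, card=250
  {A}: scan cost=40, card=40
  {E}: scan cost=400, card=400
  {BC}: card=400; try (B,hash)→760, (B,nl_idx)→960, (C,merge)→1040, (B,merge)→1070, (C,hash)→1220, (C,nl)→4050 …(+1); best=760 via (B,hash)
  {BD}: card=6250; try (B,hash)→1100, (D,merge)→2650, (B,merge)→2850, (D,hash)→4100, (B,nl_idx)→8000, (D,nl)→12550 …(+1); best=1100 via (B,hash)
  {AB}: card=200; try (B,nl_idx)→480, (A,hash)→580, (B,merge)→670, (B,hash)→680, (A,merge)→680, (B,nl)→2040 …(+1); best=480 via (B,nl_idx)
  {BE}: card=800; try (E,nl_idx)→1300, (B,hash)→1400, (B,nl_idx)→3600, (E,merge)→4400, (B,merge)→4750, (E,hash)→7300 …(+2); best=1300 via (E,nl_idx)
  {BCD}: card=50000; try (D,hash)→5160, (D,merge)→7010, (C,hash)→8470, (C,merge)→89240, (D,nl)→100760, (C,nl)→501100; best=5160 via (D,hash)
  {ABC}: card=1600; try (A,hash)→1640, (C,hash)→1800, (C,merge)→2920, (A,merge)→5040, (C,nl)→16480, (A,nl)→16760; best=1640 via (A,hash)
  {BCE}: card=6400; try (C,hash)→3220, (E,hash)→8360, (E,merge)→8760, (C,merge)→10740, (E,nl_idx)→10760, (C,nl)→65300 …(+1); best=3220 via (C,hash)
  {ABD}: card=25000; try (D,merge)→4530, (D,hash)→4680, (A,hash)→7830, (D,nl)→50480, (A,merge)→88880, (A,nl)→251100; best=4530 via (D,merge)
  {BDE}: card=100000; try (D,hash)→6100, (D,merge)→12350, (E,hash)→14550, (E,merge)→92600, (E,nl_idx)→157350, (D,nl)→201300 …(+1); best=6100 via (D,hash)
  {ABE}: card=3200; try (A,hash)→2580, (E,nl_idx)→5480, (E,merge)→6280, (E,hash)→7880, (A,merge)→10380, (A,nl)→33300 …(+1); best=2580 via (A,hash)
  {ABCD}: card=200000; try (D,hash)→7240, (D,merge)→23090, (C,hash)→30650, (A,hash)→55640, (D,nl)→401640, (C,merge)→405170 …(+3); best=7240 via (D,hash)
  {BCDE}: card=800000; try (D,hash)→13620, (E,hash)→62360, (D,merge)→95070, (C,hash)→107220, (E,merge)→859160, (E,nl_idx)→1255160 …(+4); best=13620 via (D,hash)
  {ABCE}: card=25600; try (C,hash)→6900, (A,hash)→10100, (E,hash)→10440, (E,merge)→24840, (E,nl_idx)→41640, (C,merge)→44820 …(+4); best=6900 via (C,hash)
  {ABDE}: card=400000; try (D,hash)→9780, (E,hash)→36730, (D,merge)→46430, (A,hash)→106580, (E,merge)→408530, (E,nl_idx)→629530 …(+4); best=9780 via (D,hash)
  {ABCDE}: card=3200000; try (D,hash)→36500, (E,hash)→214440, (C,hash)→410900, (D,merge)→418750, (A,hash)→814100, (E,merge)→3811240 …(+7); best=36500 via (D,hash)

cost=36500; order=B,E,A,C,D; methods=nl_idx,hash,hash,hash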